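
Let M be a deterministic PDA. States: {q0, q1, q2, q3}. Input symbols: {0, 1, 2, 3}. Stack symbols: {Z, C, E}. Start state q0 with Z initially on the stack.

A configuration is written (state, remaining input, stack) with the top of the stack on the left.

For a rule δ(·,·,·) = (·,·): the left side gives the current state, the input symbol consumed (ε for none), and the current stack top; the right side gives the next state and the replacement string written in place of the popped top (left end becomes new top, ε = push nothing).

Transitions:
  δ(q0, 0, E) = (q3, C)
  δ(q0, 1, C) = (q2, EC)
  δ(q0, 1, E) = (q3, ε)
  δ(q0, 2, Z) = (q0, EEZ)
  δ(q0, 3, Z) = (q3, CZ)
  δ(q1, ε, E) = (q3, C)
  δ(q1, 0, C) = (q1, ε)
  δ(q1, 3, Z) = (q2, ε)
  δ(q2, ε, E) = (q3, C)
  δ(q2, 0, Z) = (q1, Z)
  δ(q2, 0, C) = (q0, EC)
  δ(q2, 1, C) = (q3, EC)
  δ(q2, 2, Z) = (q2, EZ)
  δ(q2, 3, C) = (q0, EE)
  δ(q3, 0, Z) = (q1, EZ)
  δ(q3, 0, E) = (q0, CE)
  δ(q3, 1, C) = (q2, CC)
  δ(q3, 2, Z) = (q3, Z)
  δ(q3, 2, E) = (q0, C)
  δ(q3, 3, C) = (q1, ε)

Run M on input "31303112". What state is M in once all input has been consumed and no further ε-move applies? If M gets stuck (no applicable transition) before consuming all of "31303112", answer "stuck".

(q0, 31303112, Z)
  read 3, top Z: go to q3, push CZ → (q3, 1303112, CZ)
  read 1, top C: go to q2, push CC → (q2, 303112, CCZ)
  read 3, top C: go to q0, push EE → (q0, 03112, EECZ)
  read 0, top E: go to q3, push C → (q3, 3112, CECZ)
  read 3, top C: go to q1, push ε → (q1, 112, ECZ)
  ε-move, top E: go to q3, push C → (q3, 112, CCZ)
  read 1, top C: go to q2, push CC → (q2, 12, CCCZ)
  read 1, top C: go to q3, push EC → (q3, 2, ECCCZ)
  read 2, top E: go to q0, push C → (q0, ε, CCCCZ)
All input consumed; M is in state q0.

q0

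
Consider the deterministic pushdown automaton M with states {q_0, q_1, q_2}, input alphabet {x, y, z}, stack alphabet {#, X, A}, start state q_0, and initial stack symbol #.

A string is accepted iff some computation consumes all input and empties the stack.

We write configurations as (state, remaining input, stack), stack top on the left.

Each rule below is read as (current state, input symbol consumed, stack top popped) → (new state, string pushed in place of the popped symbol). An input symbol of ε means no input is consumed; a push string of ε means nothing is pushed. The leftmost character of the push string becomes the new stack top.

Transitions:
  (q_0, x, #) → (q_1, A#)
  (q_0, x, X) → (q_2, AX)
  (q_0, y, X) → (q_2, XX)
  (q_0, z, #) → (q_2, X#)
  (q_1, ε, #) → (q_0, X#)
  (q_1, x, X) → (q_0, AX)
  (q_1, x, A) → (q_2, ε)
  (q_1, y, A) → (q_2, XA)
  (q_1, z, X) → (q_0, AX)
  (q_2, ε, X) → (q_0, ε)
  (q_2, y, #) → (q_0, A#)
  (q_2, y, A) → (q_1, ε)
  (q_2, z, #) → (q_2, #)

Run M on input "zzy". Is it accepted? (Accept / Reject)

Reject

(q_0, zzy, #)
  read z, top #: go to q_2, push X# → (q_2, zy, X#)
  ε-move, top X: go to q_0, push ε → (q_0, zy, #)
  read z, top #: go to q_2, push X# → (q_2, y, X#)
  ε-move, top X: go to q_0, push ε → (q_0, y, #)
No transition applies at (q_0, y, #); input not fully consumed.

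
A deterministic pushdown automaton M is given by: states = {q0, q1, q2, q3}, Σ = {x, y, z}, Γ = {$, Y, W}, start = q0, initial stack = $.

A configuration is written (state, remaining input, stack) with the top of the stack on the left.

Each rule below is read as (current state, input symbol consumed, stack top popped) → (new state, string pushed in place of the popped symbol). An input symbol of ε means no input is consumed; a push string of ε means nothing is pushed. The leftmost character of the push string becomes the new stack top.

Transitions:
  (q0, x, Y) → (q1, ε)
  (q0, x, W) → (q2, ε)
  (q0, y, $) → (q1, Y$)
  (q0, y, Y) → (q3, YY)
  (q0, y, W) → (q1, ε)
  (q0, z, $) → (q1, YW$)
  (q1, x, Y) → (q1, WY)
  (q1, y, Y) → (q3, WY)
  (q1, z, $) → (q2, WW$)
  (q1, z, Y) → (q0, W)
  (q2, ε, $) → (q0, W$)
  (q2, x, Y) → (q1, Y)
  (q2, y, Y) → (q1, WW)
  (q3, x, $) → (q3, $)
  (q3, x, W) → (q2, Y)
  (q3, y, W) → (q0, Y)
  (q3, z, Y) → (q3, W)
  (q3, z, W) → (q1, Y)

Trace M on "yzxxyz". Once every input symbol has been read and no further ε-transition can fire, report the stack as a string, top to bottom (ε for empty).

WW$

(q0, yzxxyz, $)
  read y, top $: go to q1, push Y$ → (q1, zxxyz, Y$)
  read z, top Y: go to q0, push W → (q0, xxyz, W$)
  read x, top W: go to q2, push ε → (q2, xyz, $)
  ε-move, top $: go to q0, push W$ → (q0, xyz, W$)
  read x, top W: go to q2, push ε → (q2, yz, $)
  ε-move, top $: go to q0, push W$ → (q0, yz, W$)
  read y, top W: go to q1, push ε → (q1, z, $)
  read z, top $: go to q2, push WW$ → (q2, ε, WW$)
All input consumed in state q2 with stack WW$.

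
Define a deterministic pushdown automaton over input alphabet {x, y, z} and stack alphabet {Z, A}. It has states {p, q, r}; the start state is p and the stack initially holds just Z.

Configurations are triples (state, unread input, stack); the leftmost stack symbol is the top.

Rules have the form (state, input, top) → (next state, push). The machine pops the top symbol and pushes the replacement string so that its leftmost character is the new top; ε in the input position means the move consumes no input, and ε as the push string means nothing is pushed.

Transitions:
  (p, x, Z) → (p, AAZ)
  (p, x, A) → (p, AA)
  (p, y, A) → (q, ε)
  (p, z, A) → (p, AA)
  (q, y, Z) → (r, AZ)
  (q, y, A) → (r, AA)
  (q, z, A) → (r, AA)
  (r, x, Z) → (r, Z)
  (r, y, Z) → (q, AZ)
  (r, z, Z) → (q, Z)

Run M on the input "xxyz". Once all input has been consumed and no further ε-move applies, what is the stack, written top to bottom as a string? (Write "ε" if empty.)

AAAZ

(p, xxyz, Z) ⊢ (p, xyz, AAZ) ⊢ (p, yz, AAAZ) ⊢ (q, z, AAZ) ⊢ (r, ε, AAAZ)
All input consumed in state r with stack AAAZ.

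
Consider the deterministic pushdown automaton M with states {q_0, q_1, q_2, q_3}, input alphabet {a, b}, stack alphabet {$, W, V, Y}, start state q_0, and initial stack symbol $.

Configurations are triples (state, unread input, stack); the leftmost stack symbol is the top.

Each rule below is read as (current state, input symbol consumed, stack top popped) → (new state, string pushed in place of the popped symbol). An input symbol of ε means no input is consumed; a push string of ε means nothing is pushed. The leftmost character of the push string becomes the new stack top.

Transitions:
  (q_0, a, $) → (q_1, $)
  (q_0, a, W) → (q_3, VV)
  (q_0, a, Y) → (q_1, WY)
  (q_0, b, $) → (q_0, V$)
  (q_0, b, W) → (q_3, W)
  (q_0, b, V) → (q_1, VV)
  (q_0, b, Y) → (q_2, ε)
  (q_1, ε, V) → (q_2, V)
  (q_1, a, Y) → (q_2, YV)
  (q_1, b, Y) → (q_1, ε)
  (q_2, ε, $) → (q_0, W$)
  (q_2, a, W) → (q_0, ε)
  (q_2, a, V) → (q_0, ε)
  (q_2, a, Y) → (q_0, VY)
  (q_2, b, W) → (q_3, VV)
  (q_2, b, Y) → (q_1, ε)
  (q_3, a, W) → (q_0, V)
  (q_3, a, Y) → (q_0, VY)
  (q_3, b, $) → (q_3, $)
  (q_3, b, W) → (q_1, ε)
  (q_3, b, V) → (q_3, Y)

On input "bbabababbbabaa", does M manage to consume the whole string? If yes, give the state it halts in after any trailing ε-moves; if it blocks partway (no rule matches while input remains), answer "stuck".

(q_0, bbabababbbabaa, $)
  read b, top $: go to q_0, push V$ → (q_0, babababbbabaa, V$)
  read b, top V: go to q_1, push VV → (q_1, abababbbabaa, VV$)
  ε-move, top V: go to q_2, push V → (q_2, abababbbabaa, VV$)
  read a, top V: go to q_0, push ε → (q_0, bababbbabaa, V$)
  read b, top V: go to q_1, push VV → (q_1, ababbbabaa, VV$)
  ε-move, top V: go to q_2, push V → (q_2, ababbbabaa, VV$)
  read a, top V: go to q_0, push ε → (q_0, babbbabaa, V$)
  read b, top V: go to q_1, push VV → (q_1, abbbabaa, VV$)
  ε-move, top V: go to q_2, push V → (q_2, abbbabaa, VV$)
  read a, top V: go to q_0, push ε → (q_0, bbbabaa, V$)
  read b, top V: go to q_1, push VV → (q_1, bbabaa, VV$)
  ε-move, top V: go to q_2, push V → (q_2, bbabaa, VV$)
No transition for (q_2, b, top V); M blocks with input bbabaa remaining.

stuck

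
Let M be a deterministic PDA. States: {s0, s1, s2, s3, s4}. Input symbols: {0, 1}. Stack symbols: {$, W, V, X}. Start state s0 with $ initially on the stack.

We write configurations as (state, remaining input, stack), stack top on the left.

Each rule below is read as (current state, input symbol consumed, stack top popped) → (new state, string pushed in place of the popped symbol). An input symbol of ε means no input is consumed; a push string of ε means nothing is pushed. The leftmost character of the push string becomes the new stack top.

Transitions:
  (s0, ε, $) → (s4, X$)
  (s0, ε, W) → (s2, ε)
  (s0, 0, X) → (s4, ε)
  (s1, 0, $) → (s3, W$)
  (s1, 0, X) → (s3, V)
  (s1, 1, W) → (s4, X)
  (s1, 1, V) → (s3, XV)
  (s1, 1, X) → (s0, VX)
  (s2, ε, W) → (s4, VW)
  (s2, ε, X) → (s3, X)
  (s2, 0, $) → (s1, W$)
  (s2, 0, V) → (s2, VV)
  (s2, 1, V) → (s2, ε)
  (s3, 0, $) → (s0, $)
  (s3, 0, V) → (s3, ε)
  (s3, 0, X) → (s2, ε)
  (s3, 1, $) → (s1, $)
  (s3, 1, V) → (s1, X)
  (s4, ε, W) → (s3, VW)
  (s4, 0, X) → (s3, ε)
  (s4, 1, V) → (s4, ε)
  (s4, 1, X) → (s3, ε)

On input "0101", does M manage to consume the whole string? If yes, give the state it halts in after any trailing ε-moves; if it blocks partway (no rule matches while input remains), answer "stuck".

stuck

(s0, 0101, $)
  ε-move, top $: go to s4, push X$ → (s4, 0101, X$)
  read 0, top X: go to s3, push ε → (s3, 101, $)
  read 1, top $: go to s1, push $ → (s1, 01, $)
  read 0, top $: go to s3, push W$ → (s3, 1, W$)
No transition for (s3, 1, top W); M blocks with input 1 remaining.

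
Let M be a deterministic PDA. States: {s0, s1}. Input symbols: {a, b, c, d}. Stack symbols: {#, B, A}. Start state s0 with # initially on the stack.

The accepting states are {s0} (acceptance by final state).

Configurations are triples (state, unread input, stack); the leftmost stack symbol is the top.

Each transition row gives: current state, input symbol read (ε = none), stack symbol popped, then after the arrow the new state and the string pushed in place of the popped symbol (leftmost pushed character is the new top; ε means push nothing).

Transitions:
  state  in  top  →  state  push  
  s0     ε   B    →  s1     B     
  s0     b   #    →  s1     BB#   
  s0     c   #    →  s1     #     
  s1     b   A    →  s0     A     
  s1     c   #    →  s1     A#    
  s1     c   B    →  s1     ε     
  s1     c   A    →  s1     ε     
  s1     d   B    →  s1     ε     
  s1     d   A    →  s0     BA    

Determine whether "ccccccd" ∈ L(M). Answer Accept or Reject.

(s0, ccccccd, #)
  read c, top #: go to s1, push # → (s1, cccccd, #)
  read c, top #: go to s1, push A# → (s1, ccccd, A#)
  read c, top A: go to s1, push ε → (s1, cccd, #)
  read c, top #: go to s1, push A# → (s1, ccd, A#)
  read c, top A: go to s1, push ε → (s1, cd, #)
  read c, top #: go to s1, push A# → (s1, d, A#)
  read d, top A: go to s0, push BA → (s0, ε, BA#)
All input consumed; state s0 ∈ F.

Accept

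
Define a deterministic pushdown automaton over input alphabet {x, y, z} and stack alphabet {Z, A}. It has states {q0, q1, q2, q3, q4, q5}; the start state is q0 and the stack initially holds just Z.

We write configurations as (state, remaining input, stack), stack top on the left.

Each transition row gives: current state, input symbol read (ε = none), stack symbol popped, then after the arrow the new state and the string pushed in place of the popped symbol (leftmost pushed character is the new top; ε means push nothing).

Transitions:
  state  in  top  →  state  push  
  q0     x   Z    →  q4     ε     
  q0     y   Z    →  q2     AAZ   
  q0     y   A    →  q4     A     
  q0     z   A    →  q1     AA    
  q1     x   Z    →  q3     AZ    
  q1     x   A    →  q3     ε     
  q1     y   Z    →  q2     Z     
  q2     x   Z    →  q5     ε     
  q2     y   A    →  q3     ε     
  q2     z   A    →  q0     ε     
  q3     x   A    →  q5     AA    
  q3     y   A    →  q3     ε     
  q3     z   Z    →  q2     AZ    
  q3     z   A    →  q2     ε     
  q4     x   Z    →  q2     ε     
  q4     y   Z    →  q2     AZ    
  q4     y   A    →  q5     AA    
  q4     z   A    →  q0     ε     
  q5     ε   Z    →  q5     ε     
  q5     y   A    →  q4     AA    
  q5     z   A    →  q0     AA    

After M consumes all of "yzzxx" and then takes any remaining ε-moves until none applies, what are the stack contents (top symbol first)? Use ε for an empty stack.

AAZ

(q0, yzzxx, Z)
  read y, top Z: go to q2, push AAZ → (q2, zzxx, AAZ)
  read z, top A: go to q0, push ε → (q0, zxx, AZ)
  read z, top A: go to q1, push AA → (q1, xx, AAZ)
  read x, top A: go to q3, push ε → (q3, x, AZ)
  read x, top A: go to q5, push AA → (q5, ε, AAZ)
All input consumed in state q5 with stack AAZ.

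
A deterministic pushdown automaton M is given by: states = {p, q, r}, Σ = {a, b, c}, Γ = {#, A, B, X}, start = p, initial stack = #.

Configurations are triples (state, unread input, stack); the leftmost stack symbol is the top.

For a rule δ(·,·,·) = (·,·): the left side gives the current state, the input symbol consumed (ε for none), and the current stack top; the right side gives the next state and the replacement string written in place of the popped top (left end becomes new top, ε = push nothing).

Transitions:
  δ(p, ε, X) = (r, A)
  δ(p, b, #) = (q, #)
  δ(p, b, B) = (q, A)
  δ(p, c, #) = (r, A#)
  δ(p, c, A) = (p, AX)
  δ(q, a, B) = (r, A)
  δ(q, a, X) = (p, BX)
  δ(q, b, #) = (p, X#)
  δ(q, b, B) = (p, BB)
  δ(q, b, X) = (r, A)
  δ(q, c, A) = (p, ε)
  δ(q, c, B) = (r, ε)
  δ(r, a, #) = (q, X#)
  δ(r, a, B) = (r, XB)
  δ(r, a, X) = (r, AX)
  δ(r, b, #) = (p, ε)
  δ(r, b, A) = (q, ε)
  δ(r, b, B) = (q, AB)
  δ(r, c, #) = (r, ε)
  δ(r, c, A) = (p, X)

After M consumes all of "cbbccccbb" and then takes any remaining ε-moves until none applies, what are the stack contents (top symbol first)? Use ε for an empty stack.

A#

(p, cbbccccbb, #)
  read c, top #: go to r, push A# → (r, bbccccbb, A#)
  read b, top A: go to q, push ε → (q, bccccbb, #)
  read b, top #: go to p, push X# → (p, ccccbb, X#)
  ε-move, top X: go to r, push A → (r, ccccbb, A#)
  read c, top A: go to p, push X → (p, cccbb, X#)
  ε-move, top X: go to r, push A → (r, cccbb, A#)
  read c, top A: go to p, push X → (p, ccbb, X#)
  ε-move, top X: go to r, push A → (r, ccbb, A#)
  read c, top A: go to p, push X → (p, cbb, X#)
  ε-move, top X: go to r, push A → (r, cbb, A#)
  read c, top A: go to p, push X → (p, bb, X#)
  ε-move, top X: go to r, push A → (r, bb, A#)
  read b, top A: go to q, push ε → (q, b, #)
  read b, top #: go to p, push X# → (p, ε, X#)
  ε-move, top X: go to r, push A → (r, ε, A#)
All input consumed in state r with stack A#.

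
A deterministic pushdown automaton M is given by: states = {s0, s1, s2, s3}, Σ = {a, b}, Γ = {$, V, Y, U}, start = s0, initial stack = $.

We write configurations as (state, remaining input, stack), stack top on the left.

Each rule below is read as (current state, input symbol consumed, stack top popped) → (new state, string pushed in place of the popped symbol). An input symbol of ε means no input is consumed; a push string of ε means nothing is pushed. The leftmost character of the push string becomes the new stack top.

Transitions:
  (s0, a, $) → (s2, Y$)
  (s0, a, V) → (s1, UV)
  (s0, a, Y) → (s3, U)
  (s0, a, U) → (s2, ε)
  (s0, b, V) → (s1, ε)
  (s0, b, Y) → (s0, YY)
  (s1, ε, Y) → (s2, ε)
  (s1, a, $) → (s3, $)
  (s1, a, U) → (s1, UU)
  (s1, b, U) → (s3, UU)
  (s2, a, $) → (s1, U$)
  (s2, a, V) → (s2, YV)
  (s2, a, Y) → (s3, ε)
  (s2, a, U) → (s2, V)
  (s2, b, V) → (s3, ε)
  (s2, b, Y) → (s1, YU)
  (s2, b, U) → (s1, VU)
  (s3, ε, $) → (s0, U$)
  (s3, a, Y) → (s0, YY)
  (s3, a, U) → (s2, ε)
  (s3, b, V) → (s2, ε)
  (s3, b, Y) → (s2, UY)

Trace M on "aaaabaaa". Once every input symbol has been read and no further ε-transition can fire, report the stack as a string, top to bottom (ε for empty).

(s0, aaaabaaa, $)
  read a, top $: go to s2, push Y$ → (s2, aaabaaa, Y$)
  read a, top Y: go to s3, push ε → (s3, aabaaa, $)
  ε-move, top $: go to s0, push U$ → (s0, aabaaa, U$)
  read a, top U: go to s2, push ε → (s2, abaaa, $)
  read a, top $: go to s1, push U$ → (s1, baaa, U$)
  read b, top U: go to s3, push UU → (s3, aaa, UU$)
  read a, top U: go to s2, push ε → (s2, aa, U$)
  read a, top U: go to s2, push V → (s2, a, V$)
  read a, top V: go to s2, push YV → (s2, ε, YV$)
All input consumed in state s2 with stack YV$.

YV$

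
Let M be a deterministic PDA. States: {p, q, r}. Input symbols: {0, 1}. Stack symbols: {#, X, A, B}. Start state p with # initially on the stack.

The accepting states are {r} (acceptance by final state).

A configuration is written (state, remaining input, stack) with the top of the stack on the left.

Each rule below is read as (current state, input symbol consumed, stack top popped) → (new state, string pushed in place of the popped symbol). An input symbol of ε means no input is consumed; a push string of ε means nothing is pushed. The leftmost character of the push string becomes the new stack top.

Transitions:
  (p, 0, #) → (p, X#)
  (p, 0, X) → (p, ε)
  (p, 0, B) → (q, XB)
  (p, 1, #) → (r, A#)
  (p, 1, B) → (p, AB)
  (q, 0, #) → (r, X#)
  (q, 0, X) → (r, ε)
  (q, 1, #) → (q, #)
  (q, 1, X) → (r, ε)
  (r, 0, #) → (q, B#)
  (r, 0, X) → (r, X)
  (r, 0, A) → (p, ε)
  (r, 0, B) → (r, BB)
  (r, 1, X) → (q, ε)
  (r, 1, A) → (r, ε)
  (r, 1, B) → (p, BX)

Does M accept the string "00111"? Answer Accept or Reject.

(p, 00111, #) ⊢ (p, 0111, X#) ⊢ (p, 111, #) ⊢ (r, 11, A#) ⊢ (r, 1, #)
No transition applies at (r, 1, #); input not fully consumed.

Reject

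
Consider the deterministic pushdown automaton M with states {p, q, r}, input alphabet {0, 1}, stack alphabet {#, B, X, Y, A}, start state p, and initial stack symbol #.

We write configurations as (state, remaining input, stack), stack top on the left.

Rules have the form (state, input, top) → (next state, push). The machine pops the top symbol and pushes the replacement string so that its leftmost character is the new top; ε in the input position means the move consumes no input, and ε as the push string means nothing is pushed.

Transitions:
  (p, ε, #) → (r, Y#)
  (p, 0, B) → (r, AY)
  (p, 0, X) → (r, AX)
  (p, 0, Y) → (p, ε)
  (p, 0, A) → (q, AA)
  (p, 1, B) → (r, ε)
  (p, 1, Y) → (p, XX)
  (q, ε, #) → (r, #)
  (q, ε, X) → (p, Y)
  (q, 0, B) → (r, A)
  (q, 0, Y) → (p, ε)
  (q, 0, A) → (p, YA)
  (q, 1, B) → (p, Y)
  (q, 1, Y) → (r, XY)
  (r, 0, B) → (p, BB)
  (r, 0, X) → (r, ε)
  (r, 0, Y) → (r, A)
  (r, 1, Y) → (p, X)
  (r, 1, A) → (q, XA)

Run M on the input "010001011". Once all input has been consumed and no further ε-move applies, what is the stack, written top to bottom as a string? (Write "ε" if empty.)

(p, 010001011, #) ⊢ (r, 010001011, Y#) ⊢ (r, 10001011, A#) ⊢ (q, 0001011, XA#) ⊢ (p, 0001011, YA#) ⊢ (p, 001011, A#) ⊢ (q, 01011, AA#) ⊢ (p, 1011, YAA#) ⊢ (p, 011, XXAA#) ⊢ (r, 11, AXXAA#) ⊢ (q, 1, XAXXAA#) ⊢ (p, 1, YAXXAA#) ⊢ (p, ε, XXAXXAA#)
All input consumed in state p with stack XXAXXAA#.

XXAXXAA#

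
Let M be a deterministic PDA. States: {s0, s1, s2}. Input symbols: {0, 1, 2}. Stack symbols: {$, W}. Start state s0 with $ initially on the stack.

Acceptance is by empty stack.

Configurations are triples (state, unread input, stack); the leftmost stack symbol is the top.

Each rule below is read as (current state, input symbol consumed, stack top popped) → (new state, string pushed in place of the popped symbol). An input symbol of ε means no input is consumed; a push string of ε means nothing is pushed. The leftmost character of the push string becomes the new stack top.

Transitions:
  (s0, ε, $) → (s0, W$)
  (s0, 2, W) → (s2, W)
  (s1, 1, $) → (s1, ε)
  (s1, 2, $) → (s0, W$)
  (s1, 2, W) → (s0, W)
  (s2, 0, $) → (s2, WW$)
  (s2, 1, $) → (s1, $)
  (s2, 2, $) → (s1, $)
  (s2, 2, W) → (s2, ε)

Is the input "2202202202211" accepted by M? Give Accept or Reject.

(s0, 2202202202211, $)
  ε-move, top $: go to s0, push W$ → (s0, 2202202202211, W$)
  read 2, top W: go to s2, push W → (s2, 202202202211, W$)
  read 2, top W: go to s2, push ε → (s2, 02202202211, $)
  read 0, top $: go to s2, push WW$ → (s2, 2202202211, WW$)
  read 2, top W: go to s2, push ε → (s2, 202202211, W$)
  read 2, top W: go to s2, push ε → (s2, 02202211, $)
  read 0, top $: go to s2, push WW$ → (s2, 2202211, WW$)
  read 2, top W: go to s2, push ε → (s2, 202211, W$)
  read 2, top W: go to s2, push ε → (s2, 02211, $)
  read 0, top $: go to s2, push WW$ → (s2, 2211, WW$)
  read 2, top W: go to s2, push ε → (s2, 211, W$)
  read 2, top W: go to s2, push ε → (s2, 11, $)
  read 1, top $: go to s1, push $ → (s1, 1, $)
  read 1, top $: go to s1, push ε → (s1, ε, ε)
All input consumed and the stack is empty.

Accept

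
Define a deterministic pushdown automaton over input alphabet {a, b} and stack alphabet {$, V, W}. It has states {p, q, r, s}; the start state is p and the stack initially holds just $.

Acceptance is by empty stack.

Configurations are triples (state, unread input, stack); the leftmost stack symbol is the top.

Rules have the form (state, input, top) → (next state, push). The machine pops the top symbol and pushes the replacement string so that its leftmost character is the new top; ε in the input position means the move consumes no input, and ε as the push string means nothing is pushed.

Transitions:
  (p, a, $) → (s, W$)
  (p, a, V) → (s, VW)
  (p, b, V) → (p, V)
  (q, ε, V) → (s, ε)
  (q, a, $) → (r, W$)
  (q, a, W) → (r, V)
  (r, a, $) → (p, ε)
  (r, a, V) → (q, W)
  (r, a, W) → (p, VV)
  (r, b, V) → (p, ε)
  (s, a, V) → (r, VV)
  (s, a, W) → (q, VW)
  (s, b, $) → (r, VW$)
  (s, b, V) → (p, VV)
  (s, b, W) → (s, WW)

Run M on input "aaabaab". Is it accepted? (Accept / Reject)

Reject

(p, aaabaab, $)
  read a, top $: go to s, push W$ → (s, aabaab, W$)
  read a, top W: go to q, push VW → (q, abaab, VW$)
  ε-move, top V: go to s, push ε → (s, abaab, W$)
  read a, top W: go to q, push VW → (q, baab, VW$)
  ε-move, top V: go to s, push ε → (s, baab, W$)
  read b, top W: go to s, push WW → (s, aab, WW$)
  read a, top W: go to q, push VW → (q, ab, VWW$)
  ε-move, top V: go to s, push ε → (s, ab, WW$)
  read a, top W: go to q, push VW → (q, b, VWW$)
  ε-move, top V: go to s, push ε → (s, b, WW$)
  read b, top W: go to s, push WW → (s, ε, WWW$)
All input consumed; stack is WWW$, not empty, and no further ε-move applies.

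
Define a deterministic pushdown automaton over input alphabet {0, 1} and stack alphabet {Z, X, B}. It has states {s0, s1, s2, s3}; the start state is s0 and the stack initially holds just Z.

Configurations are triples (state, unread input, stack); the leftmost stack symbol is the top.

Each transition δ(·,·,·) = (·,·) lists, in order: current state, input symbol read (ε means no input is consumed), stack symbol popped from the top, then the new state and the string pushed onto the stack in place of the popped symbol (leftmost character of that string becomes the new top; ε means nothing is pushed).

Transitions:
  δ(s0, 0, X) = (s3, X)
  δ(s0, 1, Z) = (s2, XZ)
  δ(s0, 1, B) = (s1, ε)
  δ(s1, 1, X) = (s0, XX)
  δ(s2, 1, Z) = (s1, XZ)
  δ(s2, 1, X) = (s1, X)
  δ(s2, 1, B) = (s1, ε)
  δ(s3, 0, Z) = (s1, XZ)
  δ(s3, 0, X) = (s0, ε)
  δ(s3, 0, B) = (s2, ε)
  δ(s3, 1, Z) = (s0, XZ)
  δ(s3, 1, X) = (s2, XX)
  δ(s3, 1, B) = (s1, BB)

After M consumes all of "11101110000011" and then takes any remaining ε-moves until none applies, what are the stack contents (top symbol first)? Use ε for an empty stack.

(s0, 11101110000011, Z) ⊢ (s2, 1101110000011, XZ) ⊢ (s1, 101110000011, XZ) ⊢ (s0, 01110000011, XXZ) ⊢ (s3, 1110000011, XXZ) ⊢ (s2, 110000011, XXXZ) ⊢ (s1, 10000011, XXXZ) ⊢ (s0, 0000011, XXXXZ) ⊢ (s3, 000011, XXXXZ) ⊢ (s0, 00011, XXXZ) ⊢ (s3, 0011, XXXZ) ⊢ (s0, 011, XXZ) ⊢ (s3, 11, XXZ) ⊢ (s2, 1, XXXZ) ⊢ (s1, ε, XXXZ)
All input consumed in state s1 with stack XXXZ.

XXXZ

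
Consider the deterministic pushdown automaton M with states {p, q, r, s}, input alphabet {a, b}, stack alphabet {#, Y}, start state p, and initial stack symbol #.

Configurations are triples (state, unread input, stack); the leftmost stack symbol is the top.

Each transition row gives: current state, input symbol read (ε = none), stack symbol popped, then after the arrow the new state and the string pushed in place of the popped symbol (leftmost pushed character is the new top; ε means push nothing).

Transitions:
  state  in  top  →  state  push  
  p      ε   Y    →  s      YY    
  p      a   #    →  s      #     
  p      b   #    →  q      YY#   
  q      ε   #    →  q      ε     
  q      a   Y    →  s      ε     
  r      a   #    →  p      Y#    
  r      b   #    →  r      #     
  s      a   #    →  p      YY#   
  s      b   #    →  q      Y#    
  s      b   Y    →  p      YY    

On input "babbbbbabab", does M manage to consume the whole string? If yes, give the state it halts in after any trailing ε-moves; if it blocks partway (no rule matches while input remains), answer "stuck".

(p, babbbbbabab, #)
  read b, top #: go to q, push YY# → (q, abbbbbabab, YY#)
  read a, top Y: go to s, push ε → (s, bbbbbabab, Y#)
  read b, top Y: go to p, push YY → (p, bbbbabab, YY#)
  ε-move, top Y: go to s, push YY → (s, bbbbabab, YYY#)
  read b, top Y: go to p, push YY → (p, bbbabab, YYYY#)
  ε-move, top Y: go to s, push YY → (s, bbbabab, YYYYY#)
  read b, top Y: go to p, push YY → (p, bbabab, YYYYYY#)
  ε-move, top Y: go to s, push YY → (s, bbabab, YYYYYYY#)
  read b, top Y: go to p, push YY → (p, babab, YYYYYYYY#)
  ε-move, top Y: go to s, push YY → (s, babab, YYYYYYYYY#)
  read b, top Y: go to p, push YY → (p, abab, YYYYYYYYYY#)
  ε-move, top Y: go to s, push YY → (s, abab, YYYYYYYYYYY#)
No transition for (s, a, top Y); M blocks with input abab remaining.

stuck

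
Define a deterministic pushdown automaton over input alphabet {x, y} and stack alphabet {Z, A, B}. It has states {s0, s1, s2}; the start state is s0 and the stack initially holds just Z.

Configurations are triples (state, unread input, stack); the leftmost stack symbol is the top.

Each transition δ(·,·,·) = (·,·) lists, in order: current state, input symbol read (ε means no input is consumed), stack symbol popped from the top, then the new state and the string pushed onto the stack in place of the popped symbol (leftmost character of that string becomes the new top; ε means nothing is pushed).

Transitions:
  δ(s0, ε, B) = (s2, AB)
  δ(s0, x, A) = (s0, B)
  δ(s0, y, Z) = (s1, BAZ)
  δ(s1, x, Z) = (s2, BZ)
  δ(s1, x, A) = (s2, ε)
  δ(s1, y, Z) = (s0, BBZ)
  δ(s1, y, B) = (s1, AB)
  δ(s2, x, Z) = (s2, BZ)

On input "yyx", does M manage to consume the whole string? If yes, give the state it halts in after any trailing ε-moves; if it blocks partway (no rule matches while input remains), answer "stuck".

(s0, yyx, Z)
  read y, top Z: go to s1, push BAZ → (s1, yx, BAZ)
  read y, top B: go to s1, push AB → (s1, x, ABAZ)
  read x, top A: go to s2, push ε → (s2, ε, BAZ)
All input consumed; M is in state s2.

s2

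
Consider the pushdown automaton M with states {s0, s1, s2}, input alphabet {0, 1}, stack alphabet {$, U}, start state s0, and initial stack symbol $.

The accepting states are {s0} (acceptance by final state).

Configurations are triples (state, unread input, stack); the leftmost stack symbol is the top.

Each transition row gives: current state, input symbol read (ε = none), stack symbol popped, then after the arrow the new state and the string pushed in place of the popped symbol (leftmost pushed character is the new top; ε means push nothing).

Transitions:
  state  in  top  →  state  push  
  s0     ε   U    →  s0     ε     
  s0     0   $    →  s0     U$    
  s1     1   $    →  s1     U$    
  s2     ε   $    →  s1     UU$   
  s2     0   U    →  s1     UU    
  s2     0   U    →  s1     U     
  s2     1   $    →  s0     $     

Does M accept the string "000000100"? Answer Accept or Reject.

No computation consumes all input and reaches a final state.

Reject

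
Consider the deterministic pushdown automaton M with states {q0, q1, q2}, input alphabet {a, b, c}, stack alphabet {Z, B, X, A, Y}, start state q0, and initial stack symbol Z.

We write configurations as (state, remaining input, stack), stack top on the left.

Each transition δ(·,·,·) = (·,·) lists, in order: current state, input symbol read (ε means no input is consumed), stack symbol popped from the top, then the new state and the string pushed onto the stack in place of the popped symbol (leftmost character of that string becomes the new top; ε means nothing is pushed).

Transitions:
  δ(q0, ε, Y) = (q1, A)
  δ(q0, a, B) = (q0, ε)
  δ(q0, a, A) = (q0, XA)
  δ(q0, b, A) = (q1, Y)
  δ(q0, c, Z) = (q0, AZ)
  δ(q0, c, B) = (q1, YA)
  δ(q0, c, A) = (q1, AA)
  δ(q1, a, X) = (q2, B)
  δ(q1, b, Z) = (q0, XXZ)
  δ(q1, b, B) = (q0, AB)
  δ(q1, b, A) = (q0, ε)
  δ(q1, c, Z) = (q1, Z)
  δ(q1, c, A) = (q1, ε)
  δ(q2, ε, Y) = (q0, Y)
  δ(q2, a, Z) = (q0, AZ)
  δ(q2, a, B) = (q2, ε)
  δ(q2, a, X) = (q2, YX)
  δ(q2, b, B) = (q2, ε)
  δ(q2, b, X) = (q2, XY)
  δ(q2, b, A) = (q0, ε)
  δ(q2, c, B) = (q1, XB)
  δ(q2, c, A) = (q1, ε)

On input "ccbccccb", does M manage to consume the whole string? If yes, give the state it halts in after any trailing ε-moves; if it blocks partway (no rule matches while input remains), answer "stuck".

(q0, ccbccccb, Z) ⊢ (q0, cbccccb, AZ) ⊢ (q1, bccccb, AAZ) ⊢ (q0, ccccb, AZ) ⊢ (q1, cccb, AAZ) ⊢ (q1, ccb, AZ) ⊢ (q1, cb, Z) ⊢ (q1, b, Z) ⊢ (q0, ε, XXZ)
All input consumed; M is in state q0.

q0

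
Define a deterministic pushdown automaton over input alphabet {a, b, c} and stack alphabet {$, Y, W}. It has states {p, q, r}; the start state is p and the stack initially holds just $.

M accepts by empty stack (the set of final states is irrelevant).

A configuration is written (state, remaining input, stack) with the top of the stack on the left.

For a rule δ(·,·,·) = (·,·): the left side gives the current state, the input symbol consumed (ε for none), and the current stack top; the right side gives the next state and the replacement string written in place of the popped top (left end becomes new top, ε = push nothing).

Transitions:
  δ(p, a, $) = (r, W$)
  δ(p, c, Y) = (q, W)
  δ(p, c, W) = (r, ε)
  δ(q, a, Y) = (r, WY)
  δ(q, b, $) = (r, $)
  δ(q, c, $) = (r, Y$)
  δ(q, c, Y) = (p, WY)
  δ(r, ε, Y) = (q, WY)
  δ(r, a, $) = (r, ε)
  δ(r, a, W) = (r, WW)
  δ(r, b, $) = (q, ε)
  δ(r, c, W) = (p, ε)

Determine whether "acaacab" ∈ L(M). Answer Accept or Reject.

Reject

(p, acaacab, $) ⊢ (r, caacab, W$) ⊢ (p, aacab, $) ⊢ (r, acab, W$) ⊢ (r, cab, WW$) ⊢ (p, ab, W$)
No transition applies at (p, ab, W$); input not fully consumed.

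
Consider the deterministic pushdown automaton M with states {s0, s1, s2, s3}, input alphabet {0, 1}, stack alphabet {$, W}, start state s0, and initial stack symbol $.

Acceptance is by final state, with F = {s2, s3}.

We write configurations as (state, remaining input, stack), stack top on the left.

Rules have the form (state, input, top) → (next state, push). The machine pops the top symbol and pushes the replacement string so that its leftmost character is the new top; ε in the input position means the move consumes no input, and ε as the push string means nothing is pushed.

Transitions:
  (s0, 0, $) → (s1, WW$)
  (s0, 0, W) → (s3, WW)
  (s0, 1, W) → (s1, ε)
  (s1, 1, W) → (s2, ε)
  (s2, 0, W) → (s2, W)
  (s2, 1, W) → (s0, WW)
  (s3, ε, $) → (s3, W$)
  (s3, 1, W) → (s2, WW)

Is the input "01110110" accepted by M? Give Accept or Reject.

(s0, 01110110, $)
  read 0, top $: go to s1, push WW$ → (s1, 1110110, WW$)
  read 1, top W: go to s2, push ε → (s2, 110110, W$)
  read 1, top W: go to s0, push WW → (s0, 10110, WW$)
  read 1, top W: go to s1, push ε → (s1, 0110, W$)
No transition applies at (s1, 0110, W$); input not fully consumed.

Reject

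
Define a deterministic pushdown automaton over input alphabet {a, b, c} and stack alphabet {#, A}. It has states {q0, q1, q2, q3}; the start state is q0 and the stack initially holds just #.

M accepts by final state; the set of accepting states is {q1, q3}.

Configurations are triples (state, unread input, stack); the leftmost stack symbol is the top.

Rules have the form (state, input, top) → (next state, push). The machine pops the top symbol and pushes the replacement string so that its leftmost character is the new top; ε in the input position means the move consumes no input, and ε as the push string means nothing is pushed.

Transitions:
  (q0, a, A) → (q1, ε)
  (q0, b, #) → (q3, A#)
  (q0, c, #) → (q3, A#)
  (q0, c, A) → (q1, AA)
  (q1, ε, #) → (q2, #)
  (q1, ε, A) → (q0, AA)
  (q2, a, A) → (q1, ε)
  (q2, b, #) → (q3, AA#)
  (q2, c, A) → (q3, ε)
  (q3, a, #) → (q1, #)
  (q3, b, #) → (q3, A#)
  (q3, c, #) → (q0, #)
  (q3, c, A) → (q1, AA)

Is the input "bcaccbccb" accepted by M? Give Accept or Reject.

(q0, bcaccbccb, #) ⊢ (q3, caccbccb, A#) ⊢ (q1, accbccb, AA#) ⊢ (q0, accbccb, AAA#) ⊢ (q1, ccbccb, AA#) ⊢ (q0, ccbccb, AAA#) ⊢ (q1, cbccb, AAAA#) ⊢ (q0, cbccb, AAAAA#) ⊢ (q1, bccb, AAAAAA#) ⊢ (q0, bccb, AAAAAAA#)
No transition applies at (q0, bccb, AAAAAAA#); input not fully consumed.

Reject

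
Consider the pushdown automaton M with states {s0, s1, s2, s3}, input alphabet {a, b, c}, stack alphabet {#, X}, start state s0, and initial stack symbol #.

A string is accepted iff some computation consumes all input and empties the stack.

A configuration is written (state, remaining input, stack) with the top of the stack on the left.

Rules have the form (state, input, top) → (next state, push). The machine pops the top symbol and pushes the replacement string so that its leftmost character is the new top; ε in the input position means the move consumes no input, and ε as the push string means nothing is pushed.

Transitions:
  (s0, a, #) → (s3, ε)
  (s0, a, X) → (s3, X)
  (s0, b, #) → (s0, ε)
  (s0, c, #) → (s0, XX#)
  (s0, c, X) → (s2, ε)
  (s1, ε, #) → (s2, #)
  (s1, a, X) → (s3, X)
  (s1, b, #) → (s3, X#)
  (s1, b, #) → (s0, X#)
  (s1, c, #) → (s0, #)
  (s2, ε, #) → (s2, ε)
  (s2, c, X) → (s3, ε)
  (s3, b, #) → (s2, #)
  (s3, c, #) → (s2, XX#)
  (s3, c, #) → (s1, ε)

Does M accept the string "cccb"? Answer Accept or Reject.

Accept

One accepting computation: (s0, cccb, #) ⊢ (s0, ccb, XX#) ⊢ (s2, cb, X#) ⊢ (s3, b, #) ⊢ (s2, ε, #) ⊢ (s2, ε, ε)
All input consumed and the stack is empty.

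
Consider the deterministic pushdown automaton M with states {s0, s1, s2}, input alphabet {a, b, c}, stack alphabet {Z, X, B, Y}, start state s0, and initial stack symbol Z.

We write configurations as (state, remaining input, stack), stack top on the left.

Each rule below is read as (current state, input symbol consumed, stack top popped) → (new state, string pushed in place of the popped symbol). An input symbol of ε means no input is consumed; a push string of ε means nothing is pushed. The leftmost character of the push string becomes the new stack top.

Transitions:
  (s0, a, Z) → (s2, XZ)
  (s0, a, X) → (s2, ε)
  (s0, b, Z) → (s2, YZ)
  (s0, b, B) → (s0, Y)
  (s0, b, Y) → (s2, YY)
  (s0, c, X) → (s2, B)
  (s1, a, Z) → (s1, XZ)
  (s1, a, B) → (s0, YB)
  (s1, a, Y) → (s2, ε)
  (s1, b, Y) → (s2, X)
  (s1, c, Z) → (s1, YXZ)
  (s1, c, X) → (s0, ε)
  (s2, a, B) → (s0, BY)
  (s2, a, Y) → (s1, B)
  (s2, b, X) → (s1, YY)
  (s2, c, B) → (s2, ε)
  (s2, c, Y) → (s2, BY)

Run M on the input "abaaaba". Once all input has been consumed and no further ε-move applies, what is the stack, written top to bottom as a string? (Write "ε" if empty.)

BYBZ

(s0, abaaaba, Z)
  read a, top Z: go to s2, push XZ → (s2, baaaba, XZ)
  read b, top X: go to s1, push YY → (s1, aaaba, YYZ)
  read a, top Y: go to s2, push ε → (s2, aaba, YZ)
  read a, top Y: go to s1, push B → (s1, aba, BZ)
  read a, top B: go to s0, push YB → (s0, ba, YBZ)
  read b, top Y: go to s2, push YY → (s2, a, YYBZ)
  read a, top Y: go to s1, push B → (s1, ε, BYBZ)
All input consumed in state s1 with stack BYBZ.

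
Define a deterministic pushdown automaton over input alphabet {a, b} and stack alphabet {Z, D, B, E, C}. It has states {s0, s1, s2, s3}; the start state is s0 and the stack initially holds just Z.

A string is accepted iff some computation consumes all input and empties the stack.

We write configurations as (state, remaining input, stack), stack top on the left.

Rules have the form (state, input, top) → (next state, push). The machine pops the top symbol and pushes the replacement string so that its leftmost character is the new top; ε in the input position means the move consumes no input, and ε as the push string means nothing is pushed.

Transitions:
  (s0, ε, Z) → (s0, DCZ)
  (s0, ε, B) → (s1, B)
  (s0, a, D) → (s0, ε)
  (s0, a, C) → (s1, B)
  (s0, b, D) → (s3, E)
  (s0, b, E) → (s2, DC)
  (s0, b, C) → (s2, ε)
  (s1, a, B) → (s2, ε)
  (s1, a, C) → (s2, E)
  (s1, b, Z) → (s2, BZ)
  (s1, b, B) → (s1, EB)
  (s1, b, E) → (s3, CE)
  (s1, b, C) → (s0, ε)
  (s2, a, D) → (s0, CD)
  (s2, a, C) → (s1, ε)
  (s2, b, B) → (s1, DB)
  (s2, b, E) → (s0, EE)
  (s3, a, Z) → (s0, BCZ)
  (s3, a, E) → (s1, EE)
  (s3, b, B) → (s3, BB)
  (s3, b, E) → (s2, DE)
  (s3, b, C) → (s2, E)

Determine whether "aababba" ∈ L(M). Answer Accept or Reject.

Reject

(s0, aababba, Z)
  ε-move, top Z: go to s0, push DCZ → (s0, aababba, DCZ)
  read a, top D: go to s0, push ε → (s0, ababba, CZ)
  read a, top C: go to s1, push B → (s1, babba, BZ)
  read b, top B: go to s1, push EB → (s1, abba, EBZ)
No transition applies at (s1, abba, EBZ); input not fully consumed.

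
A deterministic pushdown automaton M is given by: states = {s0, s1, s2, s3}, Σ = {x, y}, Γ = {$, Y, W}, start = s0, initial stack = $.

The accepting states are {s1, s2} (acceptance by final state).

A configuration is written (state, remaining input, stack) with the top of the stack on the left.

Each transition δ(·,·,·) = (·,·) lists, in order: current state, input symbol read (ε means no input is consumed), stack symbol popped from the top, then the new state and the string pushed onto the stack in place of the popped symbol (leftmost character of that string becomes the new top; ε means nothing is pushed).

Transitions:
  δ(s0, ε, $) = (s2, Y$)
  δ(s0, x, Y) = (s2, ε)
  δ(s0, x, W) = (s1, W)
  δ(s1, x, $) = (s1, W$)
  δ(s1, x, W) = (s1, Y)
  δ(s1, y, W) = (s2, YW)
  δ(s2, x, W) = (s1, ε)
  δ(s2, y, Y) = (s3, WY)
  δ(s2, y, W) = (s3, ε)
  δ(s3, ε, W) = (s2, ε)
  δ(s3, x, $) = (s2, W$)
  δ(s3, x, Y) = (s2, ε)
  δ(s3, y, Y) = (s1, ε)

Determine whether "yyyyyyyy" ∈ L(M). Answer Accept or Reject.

(s0, yyyyyyyy, $)
  ε-move, top $: go to s2, push Y$ → (s2, yyyyyyyy, Y$)
  read y, top Y: go to s3, push WY → (s3, yyyyyyy, WY$)
  ε-move, top W: go to s2, push ε → (s2, yyyyyyy, Y$)
  read y, top Y: go to s3, push WY → (s3, yyyyyy, WY$)
  ε-move, top W: go to s2, push ε → (s2, yyyyyy, Y$)
  read y, top Y: go to s3, push WY → (s3, yyyyy, WY$)
  ε-move, top W: go to s2, push ε → (s2, yyyyy, Y$)
  read y, top Y: go to s3, push WY → (s3, yyyy, WY$)
  ε-move, top W: go to s2, push ε → (s2, yyyy, Y$)
  read y, top Y: go to s3, push WY → (s3, yyy, WY$)
  ε-move, top W: go to s2, push ε → (s2, yyy, Y$)
  read y, top Y: go to s3, push WY → (s3, yy, WY$)
  ε-move, top W: go to s2, push ε → (s2, yy, Y$)
  read y, top Y: go to s3, push WY → (s3, y, WY$)
  ε-move, top W: go to s2, push ε → (s2, y, Y$)
  read y, top Y: go to s3, push WY → (s3, ε, WY$)
  ε-move, top W: go to s2, push ε → (s2, ε, Y$)
All input consumed; state s2 ∈ F.

Accept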